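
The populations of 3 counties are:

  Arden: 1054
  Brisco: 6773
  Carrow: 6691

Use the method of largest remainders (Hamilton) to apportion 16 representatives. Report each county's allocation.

Arden 1; Brisco 8; Carrow 7

Total 14518; standard divisor 14518/16 ≈ 907.375.
Standard quotas: Arden 1.1616, Brisco 7.4644, Carrow 7.3740.
Lower quotas: Arden 1, Brisco 7, Carrow 7 (sum 15, leaving 1 seat).
Remainders in descending order: Brisco 0.4644, Carrow 0.3740, Arden 0.1616.
The surplus seat goes to Brisco.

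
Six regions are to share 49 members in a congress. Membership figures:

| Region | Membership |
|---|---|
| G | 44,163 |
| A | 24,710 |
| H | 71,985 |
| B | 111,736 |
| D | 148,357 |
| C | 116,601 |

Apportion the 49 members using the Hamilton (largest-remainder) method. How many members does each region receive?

Total 517552; standard divisor 517552/49 ≈ 10562.286.
Standard quotas: G 4.1812, A 2.3395, H 6.8153, B 10.5788, D 14.0459, C 11.0394.
Lower quotas: G 4, A 2, H 6, B 10, D 14, C 11 (sum 47, leaving 2 seats).
Remainders in descending order: H 0.8153, B 0.5788, A 0.3395, G 0.1812, D 0.0459, C 0.0394.
The surplus seats go to H, B.

G 4, A 2, H 7, B 11, D 14, C 11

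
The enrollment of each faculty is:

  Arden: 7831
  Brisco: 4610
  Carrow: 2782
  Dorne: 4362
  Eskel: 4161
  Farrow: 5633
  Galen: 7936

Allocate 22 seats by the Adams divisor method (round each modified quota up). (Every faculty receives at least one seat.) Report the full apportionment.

Standard divisor 37315/22 ≈ 1696.136; standard quotas: Arden 4.617, Brisco 2.718, Carrow 1.640, Dorne 2.572, Eskel 2.453, Farrow 3.321, Galen 4.679.
Rounding up gives 5, 3, 2, 3, 3, 4, 5 = 25 seats, so the divisor must be adjusted.
With modified divisor 2000: modified quotas Arden 3.916, Brisco 2.305, Carrow 1.391, Dorne 2.181, Eskel 2.080, Farrow 2.817, Galen 3.968.
Rounding up: Arden 4, Brisco 3, Carrow 2, Dorne 3, Eskel 3, Farrow 3, Galen 4 (total 22).

Arden: 4, Brisco: 3, Carrow: 2, Dorne: 3, Eskel: 3, Farrow: 3, Galen: 4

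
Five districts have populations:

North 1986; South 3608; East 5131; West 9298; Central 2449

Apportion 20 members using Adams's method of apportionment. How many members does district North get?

Standard divisor 22472/20 ≈ 1123.6; standard quotas: North 1.768, South 3.211, East 4.567, West 8.275, Central 2.180.
Rounding up gives 2, 4, 5, 9, 3 = 23 seats, so the divisor must be adjusted.
With modified divisor 1250: modified quotas North 1.589, South 2.886, East 4.105, West 7.438, Central 1.959.
Rounding up: North 2, South 3, East 5, West 8, Central 2 (total 20).
North receives 2.

2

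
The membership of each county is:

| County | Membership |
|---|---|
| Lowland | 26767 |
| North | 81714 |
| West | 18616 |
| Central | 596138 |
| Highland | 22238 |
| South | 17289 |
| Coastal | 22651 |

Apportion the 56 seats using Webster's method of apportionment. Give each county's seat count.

Lowland=2, North=6, West=1, Central=42, Highland=2, South=1, Coastal=2

Standard divisor 785413/56 ≈ 14025.232; standard quotas: Lowland 1.908, North 5.826, West 1.327, Central 42.505, Highland 1.586, South 1.233, Coastal 1.615.
Rounding to the nearest integer gives 2, 6, 1, 43, 2, 1, 2 = 57 seats, so the divisor must be adjusted.
With modified divisor 14200: modified quotas Lowland 1.885, North 5.755, West 1.311, Central 41.982, Highland 1.566, South 1.218, Coastal 1.595.
Rounding to the nearest integer: Lowland 2, North 6, West 1, Central 42, Highland 2, South 1, Coastal 2 (total 56).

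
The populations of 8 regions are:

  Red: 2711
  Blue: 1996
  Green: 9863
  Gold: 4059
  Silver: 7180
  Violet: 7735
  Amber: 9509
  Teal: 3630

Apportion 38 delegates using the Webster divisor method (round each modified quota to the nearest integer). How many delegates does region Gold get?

Standard divisor 46683/38 ≈ 1228.5; standard quotas: Red 2.207, Blue 1.625, Green 8.028, Gold 3.304, Silver 5.845, Violet 6.296, Amber 7.740, Teal 2.955.
Rounding to the nearest integer gives Red 2, Blue 2, Green 8, Gold 3, Silver 6, Violet 6, Amber 8, Teal 3 — total 38, matching the house size, so no adjustment is needed.
Gold receives 3.

3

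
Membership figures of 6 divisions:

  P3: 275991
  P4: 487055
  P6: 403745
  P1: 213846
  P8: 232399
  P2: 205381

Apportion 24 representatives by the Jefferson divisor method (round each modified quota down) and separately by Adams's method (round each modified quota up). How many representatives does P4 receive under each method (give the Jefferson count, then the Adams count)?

Jefferson: P3 4, P4 7, P6 5, P1 3, P8 3, P2 2.
Adams: P3 4, P4 6, P6 5, P1 3, P8 3, P2 3.
P4 gets 7 under Jefferson and 6 under Adams.

7 and 6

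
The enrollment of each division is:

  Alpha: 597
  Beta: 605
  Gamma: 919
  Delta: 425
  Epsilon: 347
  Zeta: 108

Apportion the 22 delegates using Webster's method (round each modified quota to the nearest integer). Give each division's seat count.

Standard divisor 3001/22 ≈ 136.409; standard quotas: Alpha 4.377, Beta 4.435, Gamma 6.737, Delta 3.116, Epsilon 2.544, Zeta 0.792.
Rounding to the nearest integer gives Alpha 4, Beta 4, Gamma 7, Delta 3, Epsilon 3, Zeta 1 — total 22, matching the house size, so no adjustment is needed.

Alpha 4, Beta 4, Gamma 7, Delta 3, Epsilon 3, Zeta 1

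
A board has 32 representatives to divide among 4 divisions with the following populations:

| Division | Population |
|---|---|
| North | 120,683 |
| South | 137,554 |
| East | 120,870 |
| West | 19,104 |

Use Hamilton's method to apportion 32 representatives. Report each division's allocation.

Total 398211; standard divisor 398211/32 ≈ 12444.094.
Standard quotas: North 9.6980, South 11.0538, East 9.7130, West 1.5352.
Lower quotas: North 9, South 11, East 9, West 1 (sum 30, leaving 2 seats).
Remainders in descending order: East 0.7130, North 0.6980, West 0.5352, South 0.0538.
Largest remainders: East, North receive the extra seats.

North 10, South 11, East 10, West 1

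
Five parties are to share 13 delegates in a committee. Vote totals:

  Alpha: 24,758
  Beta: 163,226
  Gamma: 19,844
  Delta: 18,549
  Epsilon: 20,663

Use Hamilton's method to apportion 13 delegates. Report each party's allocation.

Standard divisor: 247040 ÷ 13 ≈ 19003.077.
Standard quotas: Alpha 1.3028, Beta 8.5895, Gamma 1.0443, Delta 0.9761, Epsilon 1.0874.
Lower quotas: Alpha 1, Beta 8, Gamma 1, Delta 0, Epsilon 1 (sum 11, leaving 2 seats).
Remainders in descending order: Delta 0.9761, Beta 0.5895, Alpha 0.3028, Epsilon 0.0874, Gamma 0.0443.
Largest remainders: Delta, Beta receive the extra seats.

Alpha 1, Beta 9, Gamma 1, Delta 1, Epsilon 1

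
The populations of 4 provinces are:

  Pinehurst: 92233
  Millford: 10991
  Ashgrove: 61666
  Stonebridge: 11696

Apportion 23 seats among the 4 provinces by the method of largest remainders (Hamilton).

The standard divisor is 176586/23 ≈ 7677.652.
Standard quotas: Pinehurst 12.0132, Millford 1.4316, Ashgrove 8.0319, Stonebridge 1.5234.
Lower quotas: Pinehurst 12, Millford 1, Ashgrove 8, Stonebridge 1 (sum 22, leaving 1 seat).
Remainders in descending order: Stonebridge 0.5234, Millford 0.4316, Ashgrove 0.0319, Pinehurst 0.0132.
Largest remainder: Stonebridge receives the extra seat.

Pinehurst 12, Millford 1, Ashgrove 8, Stonebridge 2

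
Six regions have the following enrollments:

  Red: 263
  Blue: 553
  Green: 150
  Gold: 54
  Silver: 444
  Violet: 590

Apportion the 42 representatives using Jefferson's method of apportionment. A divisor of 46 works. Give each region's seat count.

With modified divisor 46: modified quotas Red 5.717, Blue 12.022, Green 3.261, Gold 1.174, Silver 9.652, Violet 12.826.
Rounding down: Red 5, Blue 12, Green 3, Gold 1, Silver 9, Violet 12 (total 42).

Red 5, Blue 12, Green 3, Gold 1, Silver 9, Violet 12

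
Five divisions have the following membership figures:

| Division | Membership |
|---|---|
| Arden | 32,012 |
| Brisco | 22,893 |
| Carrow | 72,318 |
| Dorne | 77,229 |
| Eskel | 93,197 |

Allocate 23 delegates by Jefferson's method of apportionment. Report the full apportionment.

Arden=2; Brisco=1; Carrow=6; Dorne=6; Eskel=8

Standard divisor 297649/23 ≈ 12941.261; standard quotas: Arden 2.474, Brisco 1.769, Carrow 5.588, Dorne 5.968, Eskel 7.202.
Rounding down gives 2, 1, 5, 5, 7 = 20 seats, so the divisor must be adjusted.
With modified divisor 11588.7: modified quotas Arden 2.762, Brisco 1.975, Carrow 6.240, Dorne 6.664, Eskel 8.042.
Rounding down: Arden 2, Brisco 1, Carrow 6, Dorne 6, Eskel 8 (total 23).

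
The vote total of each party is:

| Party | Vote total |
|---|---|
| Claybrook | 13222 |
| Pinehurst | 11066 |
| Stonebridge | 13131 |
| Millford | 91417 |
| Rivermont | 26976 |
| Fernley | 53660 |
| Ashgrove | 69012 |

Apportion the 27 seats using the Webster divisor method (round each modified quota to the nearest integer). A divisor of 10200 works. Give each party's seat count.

Claybrook: 1, Pinehurst: 1, Stonebridge: 1, Millford: 9, Rivermont: 3, Fernley: 5, Ashgrove: 7

With modified divisor 10200: modified quotas Claybrook 1.296, Pinehurst 1.085, Stonebridge 1.287, Millford 8.962, Rivermont 2.645, Fernley 5.261, Ashgrove 6.766.
Rounding to the nearest integer: Claybrook 1, Pinehurst 1, Stonebridge 1, Millford 9, Rivermont 3, Fernley 5, Ashgrove 7 (total 27).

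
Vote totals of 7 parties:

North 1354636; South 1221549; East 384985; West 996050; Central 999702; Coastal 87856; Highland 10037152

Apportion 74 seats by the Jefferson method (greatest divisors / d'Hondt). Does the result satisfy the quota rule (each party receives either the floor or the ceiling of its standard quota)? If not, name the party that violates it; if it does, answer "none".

Standard quotas: North 6.647, South 5.994, East 1.889, West 4.887, Central 4.905, Coastal 0.431, Highland 49.248.
Jefferson allocation: North 6, South 6, East 1, West 5, Central 5, Coastal 0, Highland 51.
Highland has quota 49.248 (lower 49, upper 50) but receives 51 — outside the quota interval.

Highland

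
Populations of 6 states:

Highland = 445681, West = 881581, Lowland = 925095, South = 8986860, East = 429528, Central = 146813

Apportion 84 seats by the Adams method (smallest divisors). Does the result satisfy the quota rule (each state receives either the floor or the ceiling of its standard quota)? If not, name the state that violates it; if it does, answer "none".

South

Standard quotas: Highland 3.168, West 6.267, Lowland 6.577, South 63.890, East 3.054, Central 1.044.
Adams allocation: Highland 4, West 7, Lowland 7, South 62, East 3, Central 1.
South has quota 63.890 (lower 63, upper 64) but receives 62 — outside the quota interval.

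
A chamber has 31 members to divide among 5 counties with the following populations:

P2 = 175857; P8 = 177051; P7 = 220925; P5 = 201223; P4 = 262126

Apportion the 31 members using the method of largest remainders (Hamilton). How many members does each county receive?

P2 5; P8 5; P7 7; P5 6; P4 8

Total 1037182; standard divisor 1037182/31 ≈ 33457.484.
Standard quotas: P2 5.2561, P8 5.2918, P7 6.6032, P5 6.0143, P4 7.8346.
Lower quotas: P2 5, P8 5, P7 6, P5 6, P4 7 (sum 29, leaving 2 seats).
Remainders in descending order: P4 0.8346, P7 0.6032, P8 0.2918, P2 0.2561, P5 0.0143.
The surplus seats go to P4, P7.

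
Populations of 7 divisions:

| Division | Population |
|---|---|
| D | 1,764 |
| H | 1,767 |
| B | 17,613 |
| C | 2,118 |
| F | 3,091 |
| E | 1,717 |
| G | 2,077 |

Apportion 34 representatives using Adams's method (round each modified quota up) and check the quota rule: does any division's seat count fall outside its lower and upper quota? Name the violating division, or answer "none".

B

Standard quotas: D 1.989, H 1.993, B 19.864, C 2.389, F 3.486, E 1.936, G 2.342.
Adams allocation: D 2, H 2, B 18, C 3, F 4, E 2, G 3.
B has quota 19.864 (lower 19, upper 20) but receives 18 — outside the quota interval.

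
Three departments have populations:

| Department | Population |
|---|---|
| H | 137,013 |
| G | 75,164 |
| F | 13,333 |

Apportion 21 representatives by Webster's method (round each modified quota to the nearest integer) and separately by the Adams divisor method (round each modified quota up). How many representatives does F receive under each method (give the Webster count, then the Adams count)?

1 and 2

Webster: H 13, G 7, F 1.
Adams: H 12, G 7, F 2.
F gets 1 under Webster and 2 under Adams.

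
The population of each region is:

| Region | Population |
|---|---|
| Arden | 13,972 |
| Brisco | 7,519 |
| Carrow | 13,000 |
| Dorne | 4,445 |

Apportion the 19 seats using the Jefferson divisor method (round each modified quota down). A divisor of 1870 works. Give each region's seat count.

Arden 7; Brisco 4; Carrow 6; Dorne 2

With modified divisor 1870: modified quotas Arden 7.472, Brisco 4.021, Carrow 6.952, Dorne 2.377.
Rounding down: Arden 7, Brisco 4, Carrow 6, Dorne 2 (total 19).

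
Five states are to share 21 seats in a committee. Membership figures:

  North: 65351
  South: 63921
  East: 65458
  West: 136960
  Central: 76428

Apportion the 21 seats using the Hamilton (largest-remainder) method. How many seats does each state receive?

North 3, South 3, East 4, West 7, Central 4

The standard divisor is 408118/21 ≈ 19434.19.
Standard quotas: North 3.3627, South 3.2891, East 3.3682, West 7.0474, Central 3.9327.
Lower quotas: North 3, South 3, East 3, West 7, Central 3 (sum 19, leaving 2 seats).
Remainders in descending order: Central 0.9327, East 0.3682, North 0.3627, South 0.2891, West 0.0474.
The surplus seats go to Central, East.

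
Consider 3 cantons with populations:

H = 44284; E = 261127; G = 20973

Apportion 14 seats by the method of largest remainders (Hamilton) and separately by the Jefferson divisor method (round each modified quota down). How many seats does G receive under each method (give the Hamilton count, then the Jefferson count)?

Hamilton: H 2, E 11, G 1.
Jefferson: H 2, E 12, G 0.
G gets 1 under Hamilton and 0 under Jefferson.

1 and 0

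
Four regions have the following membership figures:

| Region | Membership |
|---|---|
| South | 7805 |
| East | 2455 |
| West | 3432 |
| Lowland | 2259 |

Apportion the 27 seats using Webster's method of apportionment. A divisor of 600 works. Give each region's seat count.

South 13; East 4; West 6; Lowland 4

With modified divisor 600: modified quotas South 13.008, East 4.092, West 5.720, Lowland 3.765.
Rounding to the nearest integer: South 13, East 4, West 6, Lowland 4 (total 27).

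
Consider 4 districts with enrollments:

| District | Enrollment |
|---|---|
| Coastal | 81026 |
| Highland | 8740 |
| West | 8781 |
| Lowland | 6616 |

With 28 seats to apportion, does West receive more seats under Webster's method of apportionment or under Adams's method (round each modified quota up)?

Webster: Coastal 22, Highland 2, West 2, Lowland 2.
Adams: Coastal 20, Highland 3, West 3, Lowland 2.
West gets 2 under Webster and 3 under Adams.

Adams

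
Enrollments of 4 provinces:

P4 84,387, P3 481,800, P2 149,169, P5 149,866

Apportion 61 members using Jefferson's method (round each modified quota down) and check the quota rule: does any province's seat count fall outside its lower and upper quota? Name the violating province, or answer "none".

P3

Standard quotas: P4 5.949, P3 33.968, P2 10.517, P5 10.566.
Jefferson allocation: P4 6, P3 35, P2 10, P5 10.
P3 has quota 33.968 (lower 33, upper 34) but receives 35 — outside the quota interval.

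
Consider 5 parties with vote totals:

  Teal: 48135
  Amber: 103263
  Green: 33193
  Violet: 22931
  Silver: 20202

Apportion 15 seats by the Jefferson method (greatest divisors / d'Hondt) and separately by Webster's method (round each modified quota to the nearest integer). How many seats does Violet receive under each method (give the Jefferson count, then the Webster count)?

Jefferson: Teal 3, Amber 8, Green 2, Violet 1, Silver 1.
Webster: Teal 3, Amber 7, Green 2, Violet 2, Silver 1.
Violet gets 1 under Jefferson and 2 under Webster.

1 and 2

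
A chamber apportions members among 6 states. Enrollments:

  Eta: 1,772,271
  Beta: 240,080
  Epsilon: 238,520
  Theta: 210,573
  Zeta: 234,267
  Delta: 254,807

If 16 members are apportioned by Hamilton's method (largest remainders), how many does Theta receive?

Total 2950518; standard divisor 2950518/16 ≈ 184407.375.
Standard quotas: Eta 9.6106, Beta 1.3019, Epsilon 1.2934, Theta 1.1419, Zeta 1.2704, Delta 1.3818.
Lower quotas: Eta 9, Beta 1, Epsilon 1, Theta 1, Zeta 1, Delta 1 (sum 14, leaving 2 seats).
Remainders in descending order: Eta 0.6106, Delta 0.3818, Beta 0.3019, Epsilon 0.2934, Zeta 0.2704, Theta 0.1419.
The surplus seats go to Eta, Delta.
Theta receives 1.

1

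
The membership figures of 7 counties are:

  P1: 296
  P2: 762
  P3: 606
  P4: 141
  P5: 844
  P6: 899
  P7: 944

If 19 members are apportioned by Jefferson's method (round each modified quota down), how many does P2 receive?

3

Standard divisor 4492/19 ≈ 236.421; standard quotas: P1 1.252, P2 3.223, P3 2.563, P4 0.596, P5 3.570, P6 3.803, P7 3.993.
Rounding down gives 1, 3, 2, 0, 3, 3, 3 = 15 seats, so the divisor must be adjusted.
With modified divisor 200: modified quotas P1 1.480, P2 3.810, P3 3.030, P4 0.705, P5 4.220, P6 4.495, P7 4.720.
Rounding down: P1 1, P2 3, P3 3, P4 0, P5 4, P6 4, P7 4 (total 19).
P2 receives 3.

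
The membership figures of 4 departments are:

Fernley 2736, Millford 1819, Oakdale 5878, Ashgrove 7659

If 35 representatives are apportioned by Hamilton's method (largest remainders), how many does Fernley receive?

The standard divisor is 18092/35 ≈ 516.914.
Standard quotas: Fernley 5.2929, Millford 3.5190, Oakdale 11.3713, Ashgrove 14.8168.
Lower quotas: Fernley 5, Millford 3, Oakdale 11, Ashgrove 14 (sum 33, leaving 2 seats).
Remainders in descending order: Ashgrove 0.8168, Millford 0.5190, Oakdale 0.3713, Fernley 0.2929.
Largest remainders: Ashgrove, Millford receive the extra seats.
Fernley receives 5.

5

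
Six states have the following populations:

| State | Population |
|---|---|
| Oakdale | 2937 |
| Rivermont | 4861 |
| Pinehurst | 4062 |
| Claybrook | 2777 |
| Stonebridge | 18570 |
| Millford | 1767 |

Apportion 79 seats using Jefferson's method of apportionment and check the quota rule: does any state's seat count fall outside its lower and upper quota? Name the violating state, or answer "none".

Standard quotas: Oakdale 6.634, Rivermont 10.980, Pinehurst 9.175, Claybrook 6.273, Stonebridge 41.946, Millford 3.991.
Jefferson allocation: Oakdale 6, Rivermont 11, Pinehurst 9, Claybrook 6, Stonebridge 43, Millford 4.
Stonebridge has quota 41.946 (lower 41, upper 42) but receives 43 — outside the quota interval.

Stonebridge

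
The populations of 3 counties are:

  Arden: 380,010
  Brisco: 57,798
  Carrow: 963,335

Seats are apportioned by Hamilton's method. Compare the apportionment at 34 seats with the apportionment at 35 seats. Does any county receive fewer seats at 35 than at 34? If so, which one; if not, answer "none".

Brisco

At 34 seats: Arden 9, Brisco 2, Carrow 23.
At 35 seats: Arden 10, Brisco 1, Carrow 24.
Brisco drops from 2 to 1.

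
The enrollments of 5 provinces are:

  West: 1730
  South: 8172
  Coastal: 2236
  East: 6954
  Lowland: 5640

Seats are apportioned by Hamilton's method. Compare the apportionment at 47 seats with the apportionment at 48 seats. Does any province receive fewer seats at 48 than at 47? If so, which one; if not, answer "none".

none

At 47 seats: West 3, South 16, Coastal 4, East 13, Lowland 11.
At 48 seats: West 3, South 16, Coastal 4, East 14, Lowland 11.
No province's allocation decreased.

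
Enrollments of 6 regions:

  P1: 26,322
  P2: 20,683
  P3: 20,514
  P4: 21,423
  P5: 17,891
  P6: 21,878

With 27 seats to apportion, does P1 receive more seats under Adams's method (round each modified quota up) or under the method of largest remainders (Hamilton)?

Adams: P1 5, P2 4, P3 4, P4 5, P5 4, P6 5.
Hamilton: P1 6, P2 4, P3 4, P4 4, P5 4, P6 5.
P1 gets 5 under Adams and 6 under Hamilton.

Hamilton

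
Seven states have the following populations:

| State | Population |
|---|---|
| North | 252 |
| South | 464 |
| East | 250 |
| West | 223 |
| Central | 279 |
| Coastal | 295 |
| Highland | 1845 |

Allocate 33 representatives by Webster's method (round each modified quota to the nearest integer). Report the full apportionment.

North: 2, South: 4, East: 2, West: 2, Central: 3, Coastal: 3, Highland: 17

Standard divisor 3608/33 ≈ 109.333; standard quotas: North 2.305, South 4.244, East 2.287, West 2.040, Central 2.552, Coastal 2.698, Highland 16.875.
Rounding to the nearest integer gives North 2, South 4, East 2, West 2, Central 3, Coastal 3, Highland 17 — total 33, matching the house size, so no adjustment is needed.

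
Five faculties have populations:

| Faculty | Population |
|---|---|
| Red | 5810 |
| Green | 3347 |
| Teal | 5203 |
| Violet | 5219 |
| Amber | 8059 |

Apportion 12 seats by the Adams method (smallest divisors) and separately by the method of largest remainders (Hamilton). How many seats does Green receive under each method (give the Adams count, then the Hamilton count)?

Adams: Red 3, Green 2, Teal 2, Violet 2, Amber 3.
Hamilton: Red 3, Green 1, Teal 2, Violet 2, Amber 4.
Green gets 2 under Adams and 1 under Hamilton.

2 and 1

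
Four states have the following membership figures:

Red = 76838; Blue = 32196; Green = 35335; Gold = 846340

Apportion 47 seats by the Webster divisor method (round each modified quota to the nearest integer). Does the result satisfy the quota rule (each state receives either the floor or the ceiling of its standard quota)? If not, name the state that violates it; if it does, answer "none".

Gold

Standard quotas: Red 3.645, Blue 1.527, Green 1.676, Gold 40.151.
Webster allocation: Red 4, Blue 2, Green 2, Gold 39.
Gold has quota 40.151 (lower 40, upper 41) but receives 39 — outside the quota interval.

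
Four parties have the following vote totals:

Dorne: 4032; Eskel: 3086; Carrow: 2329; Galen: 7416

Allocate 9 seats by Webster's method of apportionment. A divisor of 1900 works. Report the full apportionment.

With modified divisor 1900: modified quotas Dorne 2.122, Eskel 1.624, Carrow 1.226, Galen 3.903.
Rounding to the nearest integer: Dorne 2, Eskel 2, Carrow 1, Galen 4 (total 9).

Dorne 2; Eskel 2; Carrow 1; Galen 4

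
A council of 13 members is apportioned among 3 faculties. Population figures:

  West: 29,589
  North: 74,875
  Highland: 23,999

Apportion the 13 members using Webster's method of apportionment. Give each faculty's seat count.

Standard divisor 128463/13 ≈ 9881.769; standard quotas: West 2.994, North 7.577, Highland 2.429.
Rounding to the nearest integer gives West 3, North 8, Highland 2 — total 13, matching the house size, so no adjustment is needed.

West: 3, North: 8, Highland: 2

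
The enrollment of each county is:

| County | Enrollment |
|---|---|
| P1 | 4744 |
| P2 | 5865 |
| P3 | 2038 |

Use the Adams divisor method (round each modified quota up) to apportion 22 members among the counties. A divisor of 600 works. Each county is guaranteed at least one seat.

With modified divisor 600: modified quotas P1 7.907, P2 9.775, P3 3.397.
Rounding up: P1 8, P2 10, P3 4 (total 22).

P1: 8, P2: 10, P3: 4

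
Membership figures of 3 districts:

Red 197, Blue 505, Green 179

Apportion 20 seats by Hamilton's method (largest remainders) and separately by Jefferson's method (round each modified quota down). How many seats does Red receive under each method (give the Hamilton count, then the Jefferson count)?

Hamilton: Red 5, Blue 11, Green 4.
Jefferson: Red 4, Blue 12, Green 4.
Red gets 5 under Hamilton and 4 under Jefferson.

5 and 4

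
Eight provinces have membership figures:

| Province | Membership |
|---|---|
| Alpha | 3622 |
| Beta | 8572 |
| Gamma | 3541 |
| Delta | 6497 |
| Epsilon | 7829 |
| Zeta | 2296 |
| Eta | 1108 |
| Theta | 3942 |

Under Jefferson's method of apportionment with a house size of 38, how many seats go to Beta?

Standard divisor 37407/38 ≈ 984.395; standard quotas: Alpha 3.679, Beta 8.708, Gamma 3.597, Delta 6.600, Epsilon 7.953, Zeta 2.332, Eta 1.126, Theta 4.004.
Rounding down gives 3, 8, 3, 6, 7, 2, 1, 4 = 34 seats, so the divisor must be adjusted.
With modified divisor 900: modified quotas Alpha 4.024, Beta 9.524, Gamma 3.934, Delta 7.219, Epsilon 8.699, Zeta 2.551, Eta 1.231, Theta 4.380.
Rounding down: Alpha 4, Beta 9, Gamma 3, Delta 7, Epsilon 8, Zeta 2, Eta 1, Theta 4 (total 38).
Beta receives 9.

9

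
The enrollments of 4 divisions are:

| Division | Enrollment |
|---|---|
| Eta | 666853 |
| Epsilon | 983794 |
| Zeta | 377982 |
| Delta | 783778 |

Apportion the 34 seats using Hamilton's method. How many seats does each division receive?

The standard divisor is 2812407/34 ≈ 82717.853.
Standard quotas: Eta 8.0618, Epsilon 11.8934, Zeta 4.5695, Delta 9.4753.
Lower quotas: Eta 8, Epsilon 11, Zeta 4, Delta 9 (sum 32, leaving 2 seats).
Remainders in descending order: Epsilon 0.8934, Zeta 0.5695, Delta 0.4753, Eta 0.0618.
Largest remainders: Epsilon, Zeta receive the extra seats.

Eta 8, Epsilon 12, Zeta 5, Delta 9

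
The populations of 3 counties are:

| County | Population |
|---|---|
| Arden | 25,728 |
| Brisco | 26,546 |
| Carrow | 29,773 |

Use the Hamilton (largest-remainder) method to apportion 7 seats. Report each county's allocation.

Standard divisor: 82047 ÷ 7 = 11721.
Standard quotas: Arden 2.1950, Brisco 2.2648, Carrow 2.5401.
Lower quotas: Arden 2, Brisco 2, Carrow 2 (sum 6, leaving 1 seat).
Remainders in descending order: Carrow 0.5401, Brisco 0.2648, Arden 0.1950.
Largest remainder: Carrow receives the extra seat.

Arden 2; Brisco 2; Carrow 3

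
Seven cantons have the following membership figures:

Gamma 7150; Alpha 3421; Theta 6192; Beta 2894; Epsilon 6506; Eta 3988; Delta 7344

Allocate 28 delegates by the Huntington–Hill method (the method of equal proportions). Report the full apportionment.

With divisor 1363: modified quotas Gamma 5.246, Alpha 2.510, Theta 4.543, Beta 2.123, Epsilon 4.773, Eta 2.926, Delta 5.388.
Geometric-mean thresholds: Gamma √(5·6)=5.477, Alpha √(2·3)=2.449, Theta √(4·5)=4.472, Beta √(2·3)=2.449, Epsilon √(4·5)=4.472, Eta √(2·3)=2.449, Delta √(5·6)=5.477.
Each quota rounded against its threshold gives Gamma 5, Alpha 3, Theta 5, Beta 2, Epsilon 5, Eta 3, Delta 5 (total 28).

Gamma 5; Alpha 3; Theta 5; Beta 2; Epsilon 5; Eta 3; Delta 5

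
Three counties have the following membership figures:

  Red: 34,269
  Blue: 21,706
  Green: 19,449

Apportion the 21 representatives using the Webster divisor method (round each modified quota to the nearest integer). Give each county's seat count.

Red: 10, Blue: 6, Green: 5

Standard divisor 75424/21 ≈ 3591.619; standard quotas: Red 9.541, Blue 6.044, Green 5.415.
Rounding to the nearest integer gives Red 10, Blue 6, Green 5 — total 21, matching the house size, so no adjustment is needed.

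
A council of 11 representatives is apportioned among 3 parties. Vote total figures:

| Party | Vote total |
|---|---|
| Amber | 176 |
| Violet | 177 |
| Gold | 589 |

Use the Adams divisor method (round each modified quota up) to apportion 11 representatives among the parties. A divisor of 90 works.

With modified divisor 90: modified quotas Amber 1.956, Violet 1.967, Gold 6.544.
Rounding up: Amber 2, Violet 2, Gold 7 (total 11).

Amber: 2; Violet: 2; Gold: 7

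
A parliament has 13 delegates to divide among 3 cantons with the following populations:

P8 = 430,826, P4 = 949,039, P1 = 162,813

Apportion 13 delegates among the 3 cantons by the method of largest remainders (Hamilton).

The standard divisor is 1542678/13 ≈ 118667.538.
Standard quotas: P8 3.6305, P4 7.9975, P1 1.3720.
Lower quotas: P8 3, P4 7, P1 1 (sum 11, leaving 2 seats).
Remainders in descending order: P4 0.9975, P8 0.6305, P1 0.3720.
The surplus seats go to P4, P8.

P8: 4, P4: 8, P1: 1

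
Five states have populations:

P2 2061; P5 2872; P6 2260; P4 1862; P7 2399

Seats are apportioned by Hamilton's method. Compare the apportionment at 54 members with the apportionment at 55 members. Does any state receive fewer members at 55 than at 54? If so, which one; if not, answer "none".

none

At 54 seats: P2 10, P5 13, P6 11, P4 9, P7 11.
At 55 seats: P2 10, P5 14, P6 11, P4 9, P7 11.
No state's allocation decreased.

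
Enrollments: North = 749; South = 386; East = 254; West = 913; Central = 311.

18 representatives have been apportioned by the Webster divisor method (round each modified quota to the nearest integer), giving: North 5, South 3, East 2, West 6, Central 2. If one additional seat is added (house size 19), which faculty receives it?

West

Priority for the next seat is population ÷ (current seats + 0.5).
Priorities: North 136.182, South 110.286, East 101.600, West 140.462, Central 124.400.
Highest priority: West.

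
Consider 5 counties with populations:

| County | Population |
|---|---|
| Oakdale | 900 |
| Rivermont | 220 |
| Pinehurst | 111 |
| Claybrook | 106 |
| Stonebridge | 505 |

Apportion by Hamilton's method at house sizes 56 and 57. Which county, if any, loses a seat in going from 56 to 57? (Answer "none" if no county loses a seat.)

Pinehurst

At 56 seats: Oakdale 27, Rivermont 7, Pinehurst 4, Claybrook 3, Stonebridge 15.
At 57 seats: Oakdale 28, Rivermont 7, Pinehurst 3, Claybrook 3, Stonebridge 16.
Pinehurst drops from 4 to 3.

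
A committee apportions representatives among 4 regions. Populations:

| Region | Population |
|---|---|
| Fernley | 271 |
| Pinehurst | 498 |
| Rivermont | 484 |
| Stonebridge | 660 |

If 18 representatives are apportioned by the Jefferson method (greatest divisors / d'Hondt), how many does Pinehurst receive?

5

Standard divisor 1913/18 ≈ 106.278; standard quotas: Fernley 2.550, Pinehurst 4.686, Rivermont 4.554, Stonebridge 6.210.
Rounding down gives 2, 4, 4, 6 = 16 seats, so the divisor must be adjusted.
With modified divisor 96: modified quotas Fernley 2.823, Pinehurst 5.188, Rivermont 5.042, Stonebridge 6.875.
Rounding down: Fernley 2, Pinehurst 5, Rivermont 5, Stonebridge 6 (total 18).
Pinehurst receives 5.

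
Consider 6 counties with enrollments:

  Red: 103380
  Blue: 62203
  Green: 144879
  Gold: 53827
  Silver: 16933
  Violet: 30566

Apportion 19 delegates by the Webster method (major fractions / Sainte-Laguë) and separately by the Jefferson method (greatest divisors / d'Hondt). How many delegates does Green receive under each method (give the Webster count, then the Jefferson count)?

7 and 8

Webster: Red 5, Blue 3, Green 7, Gold 2, Silver 1, Violet 1.
Jefferson: Red 5, Blue 3, Green 8, Gold 2, Silver 0, Violet 1.
Green gets 7 under Webster and 8 under Jefferson.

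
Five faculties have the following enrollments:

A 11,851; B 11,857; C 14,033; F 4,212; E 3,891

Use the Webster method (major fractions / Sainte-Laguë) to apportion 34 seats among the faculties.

A=9, B=9, C=10, F=3, E=3

Standard divisor 45844/34 ≈ 1348.353; standard quotas: A 8.789, B 8.794, C 10.408, F 3.124, E 2.886.
Rounding to the nearest integer gives A 9, B 9, C 10, F 3, E 3 — total 34, matching the house size, so no adjustment is needed.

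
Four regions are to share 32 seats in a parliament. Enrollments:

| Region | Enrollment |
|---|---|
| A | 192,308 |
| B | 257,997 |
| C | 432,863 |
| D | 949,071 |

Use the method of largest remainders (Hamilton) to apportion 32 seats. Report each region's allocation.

A=3, B=4, C=8, D=17

Standard divisor: 1832239 ÷ 32 ≈ 57257.469.
Standard quotas: A 3.3587, B 4.5059, C 7.5599, D 16.5755.
Lower quotas: A 3, B 4, C 7, D 16 (sum 30, leaving 2 seats).
Remainders in descending order: D 0.5755, C 0.5599, B 0.5059, A 0.3587.
The surplus seats go to D, C.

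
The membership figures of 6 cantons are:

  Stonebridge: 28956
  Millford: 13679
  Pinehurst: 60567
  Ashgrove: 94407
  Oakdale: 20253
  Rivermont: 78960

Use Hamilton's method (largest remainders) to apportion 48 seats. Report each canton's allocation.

Standard divisor: 296822 ÷ 48 ≈ 6183.792.
Standard quotas: Stonebridge 4.6826, Millford 2.2121, Pinehurst 9.7945, Ashgrove 15.2668, Oakdale 3.2752, Rivermont 12.7689.
Lower quotas: Stonebridge 4, Millford 2, Pinehurst 9, Ashgrove 15, Oakdale 3, Rivermont 12 (sum 45, leaving 3 seats).
Remainders in descending order: Pinehurst 0.7945, Rivermont 0.7689, Stonebridge 0.6826, Oakdale 0.2752, Ashgrove 0.2668, Millford 0.2121.
The surplus seats go to Pinehurst, Rivermont, Stonebridge.

Stonebridge: 5; Millford: 2; Pinehurst: 10; Ashgrove: 15; Oakdale: 3; Rivermont: 13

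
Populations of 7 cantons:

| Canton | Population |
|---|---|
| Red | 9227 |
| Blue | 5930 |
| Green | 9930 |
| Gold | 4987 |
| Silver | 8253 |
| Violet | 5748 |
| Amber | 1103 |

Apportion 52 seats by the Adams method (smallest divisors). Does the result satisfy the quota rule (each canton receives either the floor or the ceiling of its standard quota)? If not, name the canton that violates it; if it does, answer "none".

Standard quotas: Red 10.620, Blue 6.825, Green 11.429, Gold 5.740, Silver 9.499, Violet 6.616, Amber 1.270.
Adams allocation: Red 10, Blue 7, Green 11, Gold 6, Silver 9, Violet 7, Amber 2.
Every allocation lies between the lower and upper quota.

none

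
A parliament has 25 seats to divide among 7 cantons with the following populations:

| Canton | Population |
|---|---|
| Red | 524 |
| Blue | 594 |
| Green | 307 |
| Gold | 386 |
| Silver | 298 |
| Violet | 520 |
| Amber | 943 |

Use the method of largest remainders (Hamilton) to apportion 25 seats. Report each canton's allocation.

Total 3572; standard divisor 3572/25 ≈ 142.88.
Standard quotas: Red 3.667, Blue 4.157, Green 2.149, Gold 2.702, Silver 2.086, Violet 3.639, Amber 6.600.
Lower quotas: Red 3, Blue 4, Green 2, Gold 2, Silver 2, Violet 3, Amber 6 (sum 22, leaving 3 seats).
Remainders in descending order: Gold 0.702, Red 0.667, Violet 0.639, Amber 0.600, Blue 0.157, Green 0.149, Silver 0.086.
Largest remainders: Gold, Red, Violet receive the extra seats.

Red=4, Blue=4, Green=2, Gold=3, Silver=2, Violet=4, Amber=6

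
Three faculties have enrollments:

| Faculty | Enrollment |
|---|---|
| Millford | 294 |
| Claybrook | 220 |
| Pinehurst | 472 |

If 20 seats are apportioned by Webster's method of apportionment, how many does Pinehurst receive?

Standard divisor 986/20 ≈ 49.3; standard quotas: Millford 5.963, Claybrook 4.462, Pinehurst 9.574.
Rounding to the nearest integer gives Millford 6, Claybrook 4, Pinehurst 10 — total 20, matching the house size, so no adjustment is needed.
Pinehurst receives 10.

10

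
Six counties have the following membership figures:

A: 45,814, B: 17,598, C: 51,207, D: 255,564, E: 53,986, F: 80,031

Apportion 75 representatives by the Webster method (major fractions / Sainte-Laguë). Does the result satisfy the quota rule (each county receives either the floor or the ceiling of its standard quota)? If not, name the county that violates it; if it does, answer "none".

Standard quotas: A 6.815, B 2.618, C 7.617, D 38.015, E 8.030, F 11.905.
Webster allocation: A 7, B 3, C 8, D 37, E 8, F 12.
D has quota 38.015 (lower 38, upper 39) but receives 37 — outside the quota interval.

D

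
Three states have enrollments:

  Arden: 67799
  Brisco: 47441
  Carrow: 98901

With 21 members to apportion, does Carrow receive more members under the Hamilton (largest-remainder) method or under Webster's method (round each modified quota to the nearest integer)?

Hamilton: Arden 6, Brisco 5, Carrow 10.
Webster: Arden 7, Brisco 5, Carrow 9.
Carrow gets 10 under Hamilton and 9 under Webster.

Hamilton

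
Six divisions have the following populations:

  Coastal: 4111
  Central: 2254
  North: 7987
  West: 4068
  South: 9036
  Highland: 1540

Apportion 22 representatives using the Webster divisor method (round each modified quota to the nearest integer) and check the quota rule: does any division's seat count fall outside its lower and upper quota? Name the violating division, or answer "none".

Standard quotas: Coastal 3.119, Central 1.710, North 6.060, West 3.086, South 6.856, Highland 1.168.
Webster allocation: Coastal 3, Central 2, North 6, West 3, South 7, Highland 1.
Every allocation lies between the lower and upper quota.

none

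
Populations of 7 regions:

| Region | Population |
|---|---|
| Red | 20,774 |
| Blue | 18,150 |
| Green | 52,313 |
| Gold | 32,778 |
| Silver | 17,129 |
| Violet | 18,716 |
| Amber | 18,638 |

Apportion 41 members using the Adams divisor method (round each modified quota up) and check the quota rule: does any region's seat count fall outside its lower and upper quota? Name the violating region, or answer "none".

none

Standard quotas: Red 4.772, Blue 4.169, Green 12.016, Gold 7.529, Silver 3.934, Violet 4.299, Amber 4.281.
Adams allocation: Red 5, Blue 4, Green 12, Gold 8, Silver 4, Violet 4, Amber 4.
Every allocation lies between the lower and upper quota.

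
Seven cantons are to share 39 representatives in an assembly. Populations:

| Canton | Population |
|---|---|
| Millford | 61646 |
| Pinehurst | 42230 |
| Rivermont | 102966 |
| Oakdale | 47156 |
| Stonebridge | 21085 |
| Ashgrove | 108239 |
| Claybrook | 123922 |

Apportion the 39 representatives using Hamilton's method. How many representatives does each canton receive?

Millford 5, Pinehurst 3, Rivermont 8, Oakdale 4, Stonebridge 2, Ashgrove 8, Claybrook 9

Standard divisor: 507244 ÷ 39 ≈ 13006.256.
Standard quotas: Millford 4.7397, Pinehurst 3.2469, Rivermont 7.9167, Oakdale 3.6256, Stonebridge 1.6211, Ashgrove 8.3221, Claybrook 9.5279.
Lower quotas: Millford 4, Pinehurst 3, Rivermont 7, Oakdale 3, Stonebridge 1, Ashgrove 8, Claybrook 9 (sum 35, leaving 4 seats).
Remainders in descending order: Rivermont 0.9167, Millford 0.7397, Oakdale 0.6256, Stonebridge 0.6211, Claybrook 0.5279, Ashgrove 0.3221, Pinehurst 0.2469.
The surplus seats go to Rivermont, Millford, Oakdale, Stonebridge.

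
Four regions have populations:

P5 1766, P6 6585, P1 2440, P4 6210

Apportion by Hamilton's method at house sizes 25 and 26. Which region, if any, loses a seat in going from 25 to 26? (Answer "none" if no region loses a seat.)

At 25 seats: P5 3, P6 10, P1 3, P4 9.
At 26 seats: P5 3, P6 10, P1 4, P4 9.
No region's allocation decreased.

none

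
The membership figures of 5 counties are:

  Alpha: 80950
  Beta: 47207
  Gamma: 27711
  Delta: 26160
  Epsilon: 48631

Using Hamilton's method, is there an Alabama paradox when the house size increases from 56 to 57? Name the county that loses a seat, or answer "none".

At 56 seats: Alpha 20, Beta 11, Gamma 7, Delta 6, Epsilon 12.
At 57 seats: Alpha 20, Beta 12, Gamma 7, Delta 6, Epsilon 12.
No county's allocation decreased.

none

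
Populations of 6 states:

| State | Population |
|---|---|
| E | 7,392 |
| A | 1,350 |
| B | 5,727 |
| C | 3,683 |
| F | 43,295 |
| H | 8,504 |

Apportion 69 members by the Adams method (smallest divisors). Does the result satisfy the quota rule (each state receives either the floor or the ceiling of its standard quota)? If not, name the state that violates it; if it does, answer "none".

F

Standard quotas: E 7.292, A 1.332, B 5.649, C 3.633, F 42.706, H 8.388.
Adams allocation: E 7, A 2, B 6, C 4, F 41, H 9.
F has quota 42.706 (lower 42, upper 43) but receives 41 — outside the quota interval.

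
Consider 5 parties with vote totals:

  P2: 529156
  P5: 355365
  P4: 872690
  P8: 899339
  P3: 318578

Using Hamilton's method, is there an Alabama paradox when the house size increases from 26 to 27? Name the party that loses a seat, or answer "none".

At 26 seats: P2 4, P5 3, P4 8, P8 8, P3 3.
At 27 seats: P2 5, P5 3, P4 8, P8 8, P3 3.
No party's allocation decreased.

none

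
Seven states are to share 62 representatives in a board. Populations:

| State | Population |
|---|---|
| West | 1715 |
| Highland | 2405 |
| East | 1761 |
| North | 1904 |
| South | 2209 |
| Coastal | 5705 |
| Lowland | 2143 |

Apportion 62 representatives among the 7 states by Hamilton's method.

The standard divisor is 17842/62 ≈ 287.774.
Standard quotas: West 5.9595, Highland 8.3572, East 6.1194, North 6.6163, South 7.6762, Coastal 19.8246, Lowland 7.4468.
Lower quotas: West 5, Highland 8, East 6, North 6, South 7, Coastal 19, Lowland 7 (sum 58, leaving 4 seats).
Remainders in descending order: West 0.9595, Coastal 0.8246, South 0.6762, North 0.6163, Lowland 0.4468, Highland 0.3572, East 0.1194.
Largest remainders: West, Coastal, South, North receive the extra seats.

West 6; Highland 8; East 6; North 7; South 8; Coastal 20; Lowland 7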